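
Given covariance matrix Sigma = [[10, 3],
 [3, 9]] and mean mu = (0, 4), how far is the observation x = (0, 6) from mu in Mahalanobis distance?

Step 1 — centre the observation: (x - mu) = (0, 2).

Step 2 — invert Sigma. det(Sigma) = 10·9 - (3)² = 81.
  Sigma^{-1} = (1/det) · [[d, -b], [-b, a]] = [[0.1111, -0.037],
 [-0.037, 0.1235]].

Step 3 — form the quadratic (x - mu)^T · Sigma^{-1} · (x - mu):
  Sigma^{-1} · (x - mu) = (-0.0741, 0.2469).
  (x - mu)^T · [Sigma^{-1} · (x - mu)] = (0)·(-0.0741) + (2)·(0.2469) = 0.4938.

Step 4 — take square root: d = √(0.4938) ≈ 0.7027.

d(x, mu) = √(0.4938) ≈ 0.7027


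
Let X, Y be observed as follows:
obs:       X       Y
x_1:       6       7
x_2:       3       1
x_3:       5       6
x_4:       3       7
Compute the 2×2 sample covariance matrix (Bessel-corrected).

Step 1 — column means:
  mean(X) = (6 + 3 + 5 + 3) / 4 = 17/4 = 4.25
  mean(Y) = (7 + 1 + 6 + 7) / 4 = 21/4 = 5.25

Step 2 — sample covariance S[i,j] = (1/(n-1)) · Σ_k (x_{k,i} - mean_i) · (x_{k,j} - mean_j), with n-1 = 3.
  S[X,X] = ((1.75)·(1.75) + (-1.25)·(-1.25) + (0.75)·(0.75) + (-1.25)·(-1.25)) / 3 = 6.75/3 = 2.25
  S[X,Y] = ((1.75)·(1.75) + (-1.25)·(-4.25) + (0.75)·(0.75) + (-1.25)·(1.75)) / 3 = 6.75/3 = 2.25
  S[Y,Y] = ((1.75)·(1.75) + (-4.25)·(-4.25) + (0.75)·(0.75) + (1.75)·(1.75)) / 3 = 24.75/3 = 8.25

S is symmetric (S[j,i] = S[i,j]). Assembling:

S = [[2.25, 2.25],
 [2.25, 8.25]]


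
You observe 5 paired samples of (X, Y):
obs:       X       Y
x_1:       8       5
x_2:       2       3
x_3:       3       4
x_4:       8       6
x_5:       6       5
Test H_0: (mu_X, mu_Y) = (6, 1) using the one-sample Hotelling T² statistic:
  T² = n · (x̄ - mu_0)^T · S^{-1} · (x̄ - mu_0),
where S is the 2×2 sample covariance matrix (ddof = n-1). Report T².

Step 1 — sample mean vector:
  mean(X) = (8 + 2 + 3 + 8 + 6) / 5 = 27/5 = 5.4
  mean(Y) = (5 + 3 + 4 + 6 + 5) / 5 = 23/5 = 4.6
  x̄ = (5.4, 4.6),  deviation x̄ - mu_0 = (5.4, 4.6) - (6, 1) = (-0.6, 3.6).

Step 2 — sample covariance matrix, S[i,j] = (1/(n-1)) · Σ_k (x_{k,i} - mean_i) · (x_{k,j} - mean_j), divisor n-1 = 4:
  S[X,X] = ((2.6)·(2.6) + (-3.4)·(-3.4) + (-2.4)·(-2.4) + (2.6)·(2.6) + (0.6)·(0.6)) / 4 = 31.2/4 = 7.8
  S[X,Y] = ((2.6)·(0.4) + (-3.4)·(-1.6) + (-2.4)·(-0.6) + (2.6)·(1.4) + (0.6)·(0.4)) / 4 = 11.8/4 = 2.95
  S[Y,Y] = ((0.4)·(0.4) + (-1.6)·(-1.6) + (-0.6)·(-0.6) + (1.4)·(1.4) + (0.4)·(0.4)) / 4 = 5.2/4 = 1.3
  S = [[7.8, 2.95],
 [2.95, 1.3]].

Step 3 — invert S. det(S) = 7.8·1.3 - (2.95)² = 1.4375.
  S^{-1} = (1/det) · [[d, -b], [-b, a]] = [[0.9043, -2.0522],
 [-2.0522, 5.4261]].

Step 4 — quadratic form (x̄ - mu_0)^T · S^{-1} · (x̄ - mu_0):
  S^{-1} · (x̄ - mu_0) = (-7.9304, 20.7652),
  (x̄ - mu_0)^T · [...] = (-0.6)·(-7.9304) + (3.6)·(20.7652) = 79.513.

Step 5 — scale by n: T² = 5 · 79.513 = 397.5652.

T² ≈ 397.5652


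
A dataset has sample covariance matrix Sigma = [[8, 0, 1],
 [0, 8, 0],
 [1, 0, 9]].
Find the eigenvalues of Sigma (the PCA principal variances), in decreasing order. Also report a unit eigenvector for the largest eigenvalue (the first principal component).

Step 1 — characteristic polynomial p(λ) = det(λI - Sigma) = λ³ - tr·λ² + c_1·λ - det, where tr = trace, c_1 = sum of the principal 2×2 minors, det = det(Sigma):
  tr = 8 + 8 + 9 = 25,
  c_1 = (8·8 - (0)²) + (8·9 - (1)²) + (8·9 - (0)²) = 64 + 71 + 72 = 207,
  det = 8·(8·9 - (0)²) - (0)·((0)·9 - (0)·(1)) + (1)·((0)·(0) - 8·(1)) = 8·(72) - (0)·(0) + (1)·(-8) = 568.
  So p(λ) = λ³ - 25λ² + 207λ - 568.
Step 2 — look for an integer root (rational root theorem: any rational root is an integer divisor of 568). Testing λ = 8:
  p(8) = 512 - 1600 + 1656 - 568 = 0  ✓
  Dividing out (λ - 8): p(λ) = (λ - 8)(λ² - 17λ + 71).
Step 3 — remaining eigenvalues from the quadratic λ² - 17λ + 71 = 0:
  Δ = 17² - 4·71 = 289 - 284 = 5,  λ = (17 ± √5)/2 = (17 ± 2.2361)/2 ≈ 9.618 or 7.382.
  Sorted: λ_1 = 9.618,  λ_2 = 8,  λ_3 = 7.382  (check: sum = 25 = tr ✓).

Step 4 — unit eigenvector for λ_1 ≈ 9.618: v spans the null space of (Sigma - λ_1 I), whose rows are
  r_1 = (-1.618, 0, 1),  r_2 = (0, -1.618, 0),  r_3 = (1, 0, -0.618).
  v is orthogonal to every row, so take v ∝ r_1 × r_2 = ((0)·(0) - (1)·(-1.618), (1)·(0) - (-1.618)·(0), (-1.618)·(-1.618) - (0)·(0)) ≈ (1.618, 0, 2.618).
  Let u = (1.618, 0, 2.618).
  ||u|| = √((1.618)² + (0)² + (2.618)²) = √(9.4721) ≈ 3.0777,  v_1 = u/||u|| ≈ (0.5257, 0, 0.8507) (||v_1|| = 1).

λ_1 = 9.618,  λ_2 = 8,  λ_3 = 7.382;  v_1 ≈ (0.5257, 0, 0.8507)


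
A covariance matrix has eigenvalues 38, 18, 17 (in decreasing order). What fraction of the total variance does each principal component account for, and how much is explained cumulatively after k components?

Step 1 — total variance = trace(Sigma) = Σ λ_i = 38 + 18 + 17 = 73.

Step 2 — fraction explained by component i = λ_i / Σ λ:
  PC1: 38/73 = 0.5205
  PC2: 18/73 = 0.2466
  PC3: 17/73 = 0.2329

Step 3 — cumulative fraction after k components = (λ_1 + ... + λ_k) / Σ λ:
  k = 1: 38/73 = 0.5205
  k = 2: (38 + 18)/73 = 56/73 = 0.7671
  k = 3: (38 + 18 + 17)/73 = 73/73 = 1

Summary (fraction, with percent):

explained: PC1 0.5205 (52.05%), PC2 0.2466 (24.66%), PC3 0.2329 (23.29%);  cumulative: 0.5205, 0.7671, 1


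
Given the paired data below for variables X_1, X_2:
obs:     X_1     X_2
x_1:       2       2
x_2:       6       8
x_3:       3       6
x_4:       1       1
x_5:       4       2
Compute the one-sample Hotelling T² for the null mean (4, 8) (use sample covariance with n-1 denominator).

Step 1 — sample mean vector:
  mean(X_1) = (2 + 6 + 3 + 1 + 4) / 5 = 16/5 = 3.2
  mean(X_2) = (2 + 8 + 6 + 1 + 2) / 5 = 19/5 = 3.8
  x̄ = (3.2, 3.8),  deviation x̄ - mu_0 = (3.2, 3.8) - (4, 8) = (-0.8, -4.2).

Step 2 — sample covariance matrix, S[i,j] = (1/(n-1)) · Σ_k (x_{k,i} - mean_i) · (x_{k,j} - mean_j), divisor n-1 = 4:
  S[X_1,X_1] = ((-1.2)·(-1.2) + (2.8)·(2.8) + (-0.2)·(-0.2) + (-2.2)·(-2.2) + (0.8)·(0.8)) / 4 = 14.8/4 = 3.7
  S[X_1,X_2] = ((-1.2)·(-1.8) + (2.8)·(4.2) + (-0.2)·(2.2) + (-2.2)·(-2.8) + (0.8)·(-1.8)) / 4 = 18.2/4 = 4.55
  S[X_2,X_2] = ((-1.8)·(-1.8) + (4.2)·(4.2) + (2.2)·(2.2) + (-2.8)·(-2.8) + (-1.8)·(-1.8)) / 4 = 36.8/4 = 9.2
  S = [[3.7, 4.55],
 [4.55, 9.2]].

Step 3 — invert S. det(S) = 3.7·9.2 - (4.55)² = 13.3375.
  S^{-1} = (1/det) · [[d, -b], [-b, a]] = [[0.6898, -0.3411],
 [-0.3411, 0.2774]].

Step 4 — quadratic form (x̄ - mu_0)^T · S^{-1} · (x̄ - mu_0):
  S^{-1} · (x̄ - mu_0) = (0.881, -0.8922),
  (x̄ - mu_0)^T · [...] = (-0.8)·(0.881) + (-4.2)·(-0.8922) = 3.0425.

Step 5 — scale by n: T² = 5 · 3.0425 = 15.2127.

T² ≈ 15.2127


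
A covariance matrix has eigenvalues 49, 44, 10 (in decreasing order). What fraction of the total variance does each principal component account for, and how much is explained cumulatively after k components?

Step 1 — total variance = trace(Sigma) = Σ λ_i = 49 + 44 + 10 = 103.

Step 2 — fraction explained by component i = λ_i / Σ λ:
  PC1: 49/103 = 0.4757
  PC2: 44/103 = 0.4272
  PC3: 10/103 = 0.0971

Step 3 — cumulative fraction after k components = (λ_1 + ... + λ_k) / Σ λ:
  k = 1: 49/103 = 0.4757
  k = 2: (49 + 44)/103 = 93/103 = 0.9029
  k = 3: (49 + 44 + 10)/103 = 103/103 = 1

Summary (fraction, with percent):

explained: PC1 0.4757 (47.57%), PC2 0.4272 (42.72%), PC3 0.0971 (9.71%);  cumulative: 0.4757, 0.9029, 1


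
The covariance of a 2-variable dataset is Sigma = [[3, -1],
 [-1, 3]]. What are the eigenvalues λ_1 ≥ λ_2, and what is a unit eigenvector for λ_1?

Step 1 — characteristic polynomial of 2×2 Sigma:
  det(Sigma - λI) = λ² - trace · λ + det = 0.
  trace = 3 + 3 = 6, det = 3·3 - (-1)² = 8.
Step 2 — discriminant:
  Δ = trace² - 4·det = 36 - 32 = 4.
Step 3 — eigenvalues:
  λ = (trace ± √Δ)/2 = (6 ± 2)/2,
  λ_1 = 4,  λ_2 = 2.

Step 4 — unit eigenvector for λ_1: solve (Sigma - λ_1 I)v = 0. First row:
  (3 - 4)·v_x + (-1)·v_y = 0, i.e. (-1)·v_x + (-1)·v_y = 0,
  so v ∝ (b, λ_1 - a) = (-1, 1); multiply by -1 so the first entry is positive: u = (1, -1).
  ||u|| = √((1)² + (-1)²) = √(2) ≈ 1.4142,
  v_1 = u/||u|| ≈ (0.7071, -0.7071) (||v_1|| = 1).

λ_1 = 4,  λ_2 = 2;  v_1 ≈ (0.7071, -0.7071)


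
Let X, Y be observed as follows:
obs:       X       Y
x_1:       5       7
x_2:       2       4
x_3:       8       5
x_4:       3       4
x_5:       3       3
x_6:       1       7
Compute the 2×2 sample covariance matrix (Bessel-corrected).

Step 1 — column means:
  mean(X) = (5 + 2 + 8 + 3 + 3 + 1) / 6 = 22/6 = 3.6667
  mean(Y) = (7 + 4 + 5 + 4 + 3 + 7) / 6 = 30/6 = 5

Step 2 — sample covariance S[i,j] = (1/(n-1)) · Σ_k (x_{k,i} - mean_i) · (x_{k,j} - mean_j), with n-1 = 5.
  S[X,X] = ((1.3333)·(1.3333) + (-1.6667)·(-1.6667) + (4.3333)·(4.3333) + (-0.6667)·(-0.6667) + (-0.6667)·(-0.6667) + (-2.6667)·(-2.6667)) / 5 = 31.3333/5 = 6.2667
  S[X,Y] = ((1.3333)·(2) + (-1.6667)·(-1) + (4.3333)·(0) + (-0.6667)·(-1) + (-0.6667)·(-2) + (-2.6667)·(2)) / 5 = 1/5 = 0.2
  S[Y,Y] = ((2)·(2) + (-1)·(-1) + (0)·(0) + (-1)·(-1) + (-2)·(-2) + (2)·(2)) / 5 = 14/5 = 2.8

S is symmetric (S[j,i] = S[i,j]). Assembling:

S = [[6.2667, 0.2],
 [0.2, 2.8]]


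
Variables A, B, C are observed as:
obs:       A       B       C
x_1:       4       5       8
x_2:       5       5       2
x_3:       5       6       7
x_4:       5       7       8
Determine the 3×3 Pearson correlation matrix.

Step 1 — column means:
  mean(A) = (4 + 5 + 5 + 5) / 4 = 19/4 = 4.75
  mean(B) = (5 + 5 + 6 + 7) / 4 = 23/4 = 5.75
  mean(C) = (8 + 2 + 7 + 8) / 4 = 25/4 = 6.25

Step 2 — sample variances and covariances s[i,j] = (1/(n-1)) · Σ_k (x_{k,i} - mean_i) · (x_{k,j} - mean_j), with n-1 = 3:
  s[A,A] = ((-0.75)·(-0.75) + (0.25)·(0.25) + (0.25)·(0.25) + (0.25)·(0.25)) / 3 = 0.75/3 = 0.25
  s[A,B] = ((-0.75)·(-0.75) + (0.25)·(-0.75) + (0.25)·(0.25) + (0.25)·(1.25)) / 3 = 0.75/3 = 0.25
  s[A,C] = ((-0.75)·(1.75) + (0.25)·(-4.25) + (0.25)·(0.75) + (0.25)·(1.75)) / 3 = -1.75/3 = -0.5833
  s[B,B] = ((-0.75)·(-0.75) + (-0.75)·(-0.75) + (0.25)·(0.25) + (1.25)·(1.25)) / 3 = 2.75/3 = 0.9167
  s[B,C] = ((-0.75)·(1.75) + (-0.75)·(-4.25) + (0.25)·(0.75) + (1.25)·(1.75)) / 3 = 4.25/3 = 1.4167
  s[C,C] = ((1.75)·(1.75) + (-4.25)·(-4.25) + (0.75)·(0.75) + (1.75)·(1.75)) / 3 = 24.75/3 = 8.25
  Sample standard deviations s_i = √(s[i,i]):
  s(A) = √(0.25) = 0.5
  s(B) = √(0.9167) = 0.9574
  s(C) = √(8.25) = 2.8723

Step 3 — r_{ij} = s_{ij} / (s_i · s_j):
  r[A,A] = 1 (diagonal).
  r[A,B] = 0.25 / (0.5 · 0.9574) = 0.25 / 0.4787 = 0.5222
  r[A,C] = -0.5833 / (0.5 · 2.8723) = -0.5833 / 1.4361 = -0.4062
  r[B,B] = 1 (diagonal).
  r[B,C] = 1.4167 / (0.9574 · 2.8723) = 1.4167 / 2.75 = 0.5152
  r[C,C] = 1 (diagonal).

R is symmetric with unit diagonal. Assembling:

R = [[1, 0.5222, -0.4062],
 [0.5222, 1, 0.5152],
 [-0.4062, 0.5152, 1]]


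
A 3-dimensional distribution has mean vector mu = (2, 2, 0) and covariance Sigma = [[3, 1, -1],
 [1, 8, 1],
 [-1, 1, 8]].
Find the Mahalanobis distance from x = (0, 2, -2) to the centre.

Step 1 — centre the observation: (x - mu) = (-2, 0, -2).

Step 2 — invert Sigma (cofactor / det for 3×3, or solve directly):
  Sigma^{-1} = [[0.3684, -0.0526, 0.0526],
 [-0.0526, 0.1345, -0.0234],
 [0.0526, -0.0234, 0.1345]].

Step 3 — form the quadratic (x - mu)^T · Sigma^{-1} · (x - mu):
  Sigma^{-1} · (x - mu) = (-0.8421, 0.152, -0.3743).
  (x - mu)^T · [Sigma^{-1} · (x - mu)] = (-2)·(-0.8421) + (0)·(0.152) + (-2)·(-0.3743) = 2.4327.

Step 4 — take square root: d = √(2.4327) ≈ 1.5597.

d(x, mu) = √(2.4327) ≈ 1.5597


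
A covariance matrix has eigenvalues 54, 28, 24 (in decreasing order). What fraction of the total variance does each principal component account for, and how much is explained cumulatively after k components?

Step 1 — total variance = trace(Sigma) = Σ λ_i = 54 + 28 + 24 = 106.

Step 2 — fraction explained by component i = λ_i / Σ λ:
  PC1: 54/106 = 0.5094
  PC2: 28/106 = 0.2642
  PC3: 24/106 = 0.2264

Step 3 — cumulative fraction after k components = (λ_1 + ... + λ_k) / Σ λ:
  k = 1: 54/106 = 0.5094
  k = 2: (54 + 28)/106 = 82/106 = 0.7736
  k = 3: (54 + 28 + 24)/106 = 106/106 = 1

Summary (fraction, with percent):

explained: PC1 0.5094 (50.94%), PC2 0.2642 (26.42%), PC3 0.2264 (22.64%);  cumulative: 0.5094, 0.7736, 1


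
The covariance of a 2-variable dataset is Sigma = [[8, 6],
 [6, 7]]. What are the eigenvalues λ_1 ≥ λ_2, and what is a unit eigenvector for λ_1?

Step 1 — characteristic polynomial of 2×2 Sigma:
  det(Sigma - λI) = λ² - trace · λ + det = 0.
  trace = 8 + 7 = 15, det = 8·7 - (6)² = 20.
Step 2 — discriminant:
  Δ = trace² - 4·det = 225 - 80 = 145.
Step 3 — eigenvalues:
  λ = (trace ± √Δ)/2 = (15 ± 12.0416)/2,
  λ_1 = 13.5208,  λ_2 = 1.4792.

Step 4 — unit eigenvector for λ_1: solve (Sigma - λ_1 I)v = 0. First row:
  (8 - 13.5208)·v_x + (6)·v_y = 0, i.e. (-5.5208)·v_x + (6)·v_y = 0,
  so v ∝ (b, λ_1 - a) = (6, 5.5208) = u.
  ||u|| = √((6)² + (5.5208)²) = √(66.4792) ≈ 8.1535,
  v_1 = u/||u|| ≈ (0.7359, 0.6771) (||v_1|| = 1).

λ_1 = 13.5208,  λ_2 = 1.4792;  v_1 ≈ (0.7359, 0.6771)


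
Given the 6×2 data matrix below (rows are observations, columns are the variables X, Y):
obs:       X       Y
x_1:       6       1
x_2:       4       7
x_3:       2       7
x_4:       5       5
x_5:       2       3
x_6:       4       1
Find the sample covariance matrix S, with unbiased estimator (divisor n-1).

Step 1 — column means:
  mean(X) = (6 + 4 + 2 + 5 + 2 + 4) / 6 = 23/6 = 3.8333
  mean(Y) = (1 + 7 + 7 + 5 + 3 + 1) / 6 = 24/6 = 4

Step 2 — sample covariance S[i,j] = (1/(n-1)) · Σ_k (x_{k,i} - mean_i) · (x_{k,j} - mean_j), with n-1 = 5.
  S[X,X] = ((2.1667)·(2.1667) + (0.1667)·(0.1667) + (-1.8333)·(-1.8333) + (1.1667)·(1.1667) + (-1.8333)·(-1.8333) + (0.1667)·(0.1667)) / 5 = 12.8333/5 = 2.5667
  S[X,Y] = ((2.1667)·(-3) + (0.1667)·(3) + (-1.8333)·(3) + (1.1667)·(1) + (-1.8333)·(-1) + (0.1667)·(-3)) / 5 = -9/5 = -1.8
  S[Y,Y] = ((-3)·(-3) + (3)·(3) + (3)·(3) + (1)·(1) + (-1)·(-1) + (-3)·(-3)) / 5 = 38/5 = 7.6

S is symmetric (S[j,i] = S[i,j]). Assembling:

S = [[2.5667, -1.8],
 [-1.8, 7.6]]


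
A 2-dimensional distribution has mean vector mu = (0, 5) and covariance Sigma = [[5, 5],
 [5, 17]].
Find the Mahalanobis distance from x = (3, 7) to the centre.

Step 1 — centre the observation: (x - mu) = (3, 2).

Step 2 — invert Sigma. det(Sigma) = 5·17 - (5)² = 60.
  Sigma^{-1} = (1/det) · [[d, -b], [-b, a]] = [[0.2833, -0.0833],
 [-0.0833, 0.0833]].

Step 3 — form the quadratic (x - mu)^T · Sigma^{-1} · (x - mu):
  Sigma^{-1} · (x - mu) = (0.6833, -0.0833).
  (x - mu)^T · [Sigma^{-1} · (x - mu)] = (3)·(0.6833) + (2)·(-0.0833) = 1.8833.

Step 4 — take square root: d = √(1.8833) ≈ 1.3723.

d(x, mu) = √(1.8833) ≈ 1.3723


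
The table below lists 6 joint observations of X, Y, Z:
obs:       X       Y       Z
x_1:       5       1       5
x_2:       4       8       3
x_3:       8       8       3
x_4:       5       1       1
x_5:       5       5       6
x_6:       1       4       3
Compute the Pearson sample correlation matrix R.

Step 1 — column means:
  mean(X) = (5 + 4 + 8 + 5 + 5 + 1) / 6 = 28/6 = 4.6667
  mean(Y) = (1 + 8 + 8 + 1 + 5 + 4) / 6 = 27/6 = 4.5
  mean(Z) = (5 + 3 + 3 + 1 + 6 + 3) / 6 = 21/6 = 3.5

Step 2 — sample variances and covariances s[i,j] = (1/(n-1)) · Σ_k (x_{k,i} - mean_i) · (x_{k,j} - mean_j), with n-1 = 5:
  s[X,X] = ((0.3333)·(0.3333) + (-0.6667)·(-0.6667) + (3.3333)·(3.3333) + (0.3333)·(0.3333) + (0.3333)·(0.3333) + (-3.6667)·(-3.6667)) / 5 = 25.3333/5 = 5.0667
  s[X,Y] = ((0.3333)·(-3.5) + (-0.6667)·(3.5) + (3.3333)·(3.5) + (0.3333)·(-3.5) + (0.3333)·(0.5) + (-3.6667)·(-0.5)) / 5 = 9/5 = 1.8
  s[X,Z] = ((0.3333)·(1.5) + (-0.6667)·(-0.5) + (3.3333)·(-0.5) + (0.3333)·(-2.5) + (0.3333)·(2.5) + (-3.6667)·(-0.5)) / 5 = 1/5 = 0.2
  s[Y,Y] = ((-3.5)·(-3.5) + (3.5)·(3.5) + (3.5)·(3.5) + (-3.5)·(-3.5) + (0.5)·(0.5) + (-0.5)·(-0.5)) / 5 = 49.5/5 = 9.9
  s[Y,Z] = ((-3.5)·(1.5) + (3.5)·(-0.5) + (3.5)·(-0.5) + (-3.5)·(-2.5) + (0.5)·(2.5) + (-0.5)·(-0.5)) / 5 = 1.5/5 = 0.3
  s[Z,Z] = ((1.5)·(1.5) + (-0.5)·(-0.5) + (-0.5)·(-0.5) + (-2.5)·(-2.5) + (2.5)·(2.5) + (-0.5)·(-0.5)) / 5 = 15.5/5 = 3.1
  Sample standard deviations s_i = √(s[i,i]):
  s(X) = √(5.0667) = 2.2509
  s(Y) = √(9.9) = 3.1464
  s(Z) = √(3.1) = 1.7607

Step 3 — r_{ij} = s_{ij} / (s_i · s_j):
  r[X,X] = 1 (diagonal).
  r[X,Y] = 1.8 / (2.2509 · 3.1464) = 1.8 / 7.0824 = 0.2542
  r[X,Z] = 0.2 / (2.2509 · 1.7607) = 0.2 / 3.9632 = 0.0505
  r[Y,Y] = 1 (diagonal).
  r[Y,Z] = 0.3 / (3.1464 · 1.7607) = 0.3 / 5.5399 = 0.0542
  r[Z,Z] = 1 (diagonal).

R is symmetric with unit diagonal. Assembling:

R = [[1, 0.2542, 0.0505],
 [0.2542, 1, 0.0542],
 [0.0505, 0.0542, 1]]


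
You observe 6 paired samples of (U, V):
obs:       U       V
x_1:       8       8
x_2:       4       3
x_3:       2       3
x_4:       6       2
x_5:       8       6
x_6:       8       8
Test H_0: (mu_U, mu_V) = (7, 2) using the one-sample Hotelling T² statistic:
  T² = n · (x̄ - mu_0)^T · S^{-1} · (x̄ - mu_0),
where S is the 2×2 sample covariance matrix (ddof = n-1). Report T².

Step 1 — sample mean vector:
  mean(U) = (8 + 4 + 2 + 6 + 8 + 8) / 6 = 36/6 = 6
  mean(V) = (8 + 3 + 3 + 2 + 6 + 8) / 6 = 30/6 = 5
  x̄ = (6, 5),  deviation x̄ - mu_0 = (6, 5) - (7, 2) = (-1, 3).

Step 2 — sample covariance matrix, S[i,j] = (1/(n-1)) · Σ_k (x_{k,i} - mean_i) · (x_{k,j} - mean_j), divisor n-1 = 5:
  S[U,U] = ((2)·(2) + (-2)·(-2) + (-4)·(-4) + (0)·(0) + (2)·(2) + (2)·(2)) / 5 = 32/5 = 6.4
  S[U,V] = ((2)·(3) + (-2)·(-2) + (-4)·(-2) + (0)·(-3) + (2)·(1) + (2)·(3)) / 5 = 26/5 = 5.2
  S[V,V] = ((3)·(3) + (-2)·(-2) + (-2)·(-2) + (-3)·(-3) + (1)·(1) + (3)·(3)) / 5 = 36/5 = 7.2
  S = [[6.4, 5.2],
 [5.2, 7.2]].

Step 3 — invert S. det(S) = 6.4·7.2 - (5.2)² = 19.04.
  S^{-1} = (1/det) · [[d, -b], [-b, a]] = [[0.3782, -0.2731],
 [-0.2731, 0.3361]].

Step 4 — quadratic form (x̄ - mu_0)^T · S^{-1} · (x̄ - mu_0):
  S^{-1} · (x̄ - mu_0) = (-1.1975, 1.2815),
  (x̄ - mu_0)^T · [...] = (-1)·(-1.1975) + (3)·(1.2815) = 5.042.

Step 5 — scale by n: T² = 6 · 5.042 = 30.2521.

T² ≈ 30.2521


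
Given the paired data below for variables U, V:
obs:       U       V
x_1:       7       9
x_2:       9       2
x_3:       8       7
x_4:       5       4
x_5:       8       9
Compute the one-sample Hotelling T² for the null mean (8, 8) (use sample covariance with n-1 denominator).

Step 1 — sample mean vector:
  mean(U) = (7 + 9 + 8 + 5 + 8) / 5 = 37/5 = 7.4
  mean(V) = (9 + 2 + 7 + 4 + 9) / 5 = 31/5 = 6.2
  x̄ = (7.4, 6.2),  deviation x̄ - mu_0 = (7.4, 6.2) - (8, 8) = (-0.6, -1.8).

Step 2 — sample covariance matrix, S[i,j] = (1/(n-1)) · Σ_k (x_{k,i} - mean_i) · (x_{k,j} - mean_j), divisor n-1 = 4:
  S[U,U] = ((-0.4)·(-0.4) + (1.6)·(1.6) + (0.6)·(0.6) + (-2.4)·(-2.4) + (0.6)·(0.6)) / 4 = 9.2/4 = 2.3
  S[U,V] = ((-0.4)·(2.8) + (1.6)·(-4.2) + (0.6)·(0.8) + (-2.4)·(-2.2) + (0.6)·(2.8)) / 4 = -0.4/4 = -0.1
  S[V,V] = ((2.8)·(2.8) + (-4.2)·(-4.2) + (0.8)·(0.8) + (-2.2)·(-2.2) + (2.8)·(2.8)) / 4 = 38.8/4 = 9.7
  S = [[2.3, -0.1],
 [-0.1, 9.7]].

Step 3 — invert S. det(S) = 2.3·9.7 - (-0.1)² = 22.3.
  S^{-1} = (1/det) · [[d, -b], [-b, a]] = [[0.435, 0.0045],
 [0.0045, 0.1031]].

Step 4 — quadratic form (x̄ - mu_0)^T · S^{-1} · (x̄ - mu_0):
  S^{-1} · (x̄ - mu_0) = (-0.2691, -0.1883),
  (x̄ - mu_0)^T · [...] = (-0.6)·(-0.2691) + (-1.8)·(-0.1883) = 0.5004.

Step 5 — scale by n: T² = 5 · 0.5004 = 2.5022.

T² ≈ 2.5022


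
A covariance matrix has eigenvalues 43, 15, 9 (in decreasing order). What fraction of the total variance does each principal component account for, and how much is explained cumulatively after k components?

Step 1 — total variance = trace(Sigma) = Σ λ_i = 43 + 15 + 9 = 67.

Step 2 — fraction explained by component i = λ_i / Σ λ:
  PC1: 43/67 = 0.6418
  PC2: 15/67 = 0.2239
  PC3: 9/67 = 0.1343

Step 3 — cumulative fraction after k components = (λ_1 + ... + λ_k) / Σ λ:
  k = 1: 43/67 = 0.6418
  k = 2: (43 + 15)/67 = 58/67 = 0.8657
  k = 3: (43 + 15 + 9)/67 = 67/67 = 1

Summary (fraction, with percent):

explained: PC1 0.6418 (64.18%), PC2 0.2239 (22.39%), PC3 0.1343 (13.43%);  cumulative: 0.6418, 0.8657, 1


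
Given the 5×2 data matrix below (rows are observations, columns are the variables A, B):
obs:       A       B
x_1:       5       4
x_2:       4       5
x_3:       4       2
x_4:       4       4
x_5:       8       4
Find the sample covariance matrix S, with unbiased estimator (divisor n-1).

Step 1 — column means:
  mean(A) = (5 + 4 + 4 + 4 + 8) / 5 = 25/5 = 5
  mean(B) = (4 + 5 + 2 + 4 + 4) / 5 = 19/5 = 3.8

Step 2 — sample covariance S[i,j] = (1/(n-1)) · Σ_k (x_{k,i} - mean_i) · (x_{k,j} - mean_j), with n-1 = 4.
  S[A,A] = ((0)·(0) + (-1)·(-1) + (-1)·(-1) + (-1)·(-1) + (3)·(3)) / 4 = 12/4 = 3
  S[A,B] = ((0)·(0.2) + (-1)·(1.2) + (-1)·(-1.8) + (-1)·(0.2) + (3)·(0.2)) / 4 = 1/4 = 0.25
  S[B,B] = ((0.2)·(0.2) + (1.2)·(1.2) + (-1.8)·(-1.8) + (0.2)·(0.2) + (0.2)·(0.2)) / 4 = 4.8/4 = 1.2

S is symmetric (S[j,i] = S[i,j]). Assembling:

S = [[3, 0.25],
 [0.25, 1.2]]


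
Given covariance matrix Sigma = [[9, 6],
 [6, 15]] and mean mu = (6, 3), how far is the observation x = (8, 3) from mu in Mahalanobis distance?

Step 1 — centre the observation: (x - mu) = (2, 0).

Step 2 — invert Sigma. det(Sigma) = 9·15 - (6)² = 99.
  Sigma^{-1} = (1/det) · [[d, -b], [-b, a]] = [[0.1515, -0.0606],
 [-0.0606, 0.0909]].

Step 3 — form the quadratic (x - mu)^T · Sigma^{-1} · (x - mu):
  Sigma^{-1} · (x - mu) = (0.303, -0.1212).
  (x - mu)^T · [Sigma^{-1} · (x - mu)] = (2)·(0.303) + (0)·(-0.1212) = 0.6061.

Step 4 — take square root: d = √(0.6061) ≈ 0.7785.

d(x, mu) = √(0.6061) ≈ 0.7785


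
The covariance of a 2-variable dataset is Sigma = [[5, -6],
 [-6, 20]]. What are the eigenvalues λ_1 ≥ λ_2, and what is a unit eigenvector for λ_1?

Step 1 — characteristic polynomial of 2×2 Sigma:
  det(Sigma - λI) = λ² - trace · λ + det = 0.
  trace = 5 + 20 = 25, det = 5·20 - (-6)² = 64.
Step 2 — discriminant:
  Δ = trace² - 4·det = 625 - 256 = 369.
Step 3 — eigenvalues:
  λ = (trace ± √Δ)/2 = (25 ± 19.2094)/2,
  λ_1 = 22.1047,  λ_2 = 2.8953.

Step 4 — unit eigenvector for λ_1: solve (Sigma - λ_1 I)v = 0. First row:
  (5 - 22.1047)·v_x + (-6)·v_y = 0, i.e. (-17.1047)·v_x + (-6)·v_y = 0,
  so v ∝ (b, λ_1 - a) = (-6, 17.1047); multiply by -1 so the first entry is positive: u = (6, -17.1047).
  ||u|| = √((6)² + (-17.1047)²) = √(328.5703) ≈ 18.1265,
  v_1 = u/||u|| ≈ (0.331, -0.9436) (||v_1|| = 1).

λ_1 = 22.1047,  λ_2 = 2.8953;  v_1 ≈ (0.331, -0.9436)


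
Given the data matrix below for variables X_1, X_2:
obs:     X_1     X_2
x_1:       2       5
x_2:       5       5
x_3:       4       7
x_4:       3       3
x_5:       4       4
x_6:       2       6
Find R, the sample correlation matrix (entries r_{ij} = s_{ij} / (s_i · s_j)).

Step 1 — column means:
  mean(X_1) = (2 + 5 + 4 + 3 + 4 + 2) / 6 = 20/6 = 3.3333
  mean(X_2) = (5 + 5 + 7 + 3 + 4 + 6) / 6 = 30/6 = 5

Step 2 — sample variances and covariances s[i,j] = (1/(n-1)) · Σ_k (x_{k,i} - mean_i) · (x_{k,j} - mean_j), with n-1 = 5:
  s[X_1,X_1] = ((-1.3333)·(-1.3333) + (1.6667)·(1.6667) + (0.6667)·(0.6667) + (-0.3333)·(-0.3333) + (0.6667)·(0.6667) + (-1.3333)·(-1.3333)) / 5 = 7.3333/5 = 1.4667
  s[X_1,X_2] = ((-1.3333)·(0) + (1.6667)·(0) + (0.6667)·(2) + (-0.3333)·(-2) + (0.6667)·(-1) + (-1.3333)·(1)) / 5 = 0/5 = 0
  s[X_2,X_2] = ((0)·(0) + (0)·(0) + (2)·(2) + (-2)·(-2) + (-1)·(-1) + (1)·(1)) / 5 = 10/5 = 2
  Sample standard deviations s_i = √(s[i,i]):
  s(X_1) = √(1.4667) = 1.2111
  s(X_2) = √(2) = 1.4142

Step 3 — r_{ij} = s_{ij} / (s_i · s_j):
  r[X_1,X_1] = 1 (diagonal).
  r[X_1,X_2] = 0 / (1.2111 · 1.4142) = 0 / 1.7127 = 0
  r[X_2,X_2] = 1 (diagonal).

R is symmetric with unit diagonal. Assembling:

R = [[1, 0],
 [0, 1]]


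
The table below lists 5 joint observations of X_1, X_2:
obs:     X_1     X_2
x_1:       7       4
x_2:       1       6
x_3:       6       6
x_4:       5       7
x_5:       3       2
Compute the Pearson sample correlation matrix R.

Step 1 — column means:
  mean(X_1) = (7 + 1 + 6 + 5 + 3) / 5 = 22/5 = 4.4
  mean(X_2) = (4 + 6 + 6 + 7 + 2) / 5 = 25/5 = 5

Step 2 — sample variances and covariances s[i,j] = (1/(n-1)) · Σ_k (x_{k,i} - mean_i) · (x_{k,j} - mean_j), with n-1 = 4:
  s[X_1,X_1] = ((2.6)·(2.6) + (-3.4)·(-3.4) + (1.6)·(1.6) + (0.6)·(0.6) + (-1.4)·(-1.4)) / 4 = 23.2/4 = 5.8
  s[X_1,X_2] = ((2.6)·(-1) + (-3.4)·(1) + (1.6)·(1) + (0.6)·(2) + (-1.4)·(-3)) / 4 = 1/4 = 0.25
  s[X_2,X_2] = ((-1)·(-1) + (1)·(1) + (1)·(1) + (2)·(2) + (-3)·(-3)) / 4 = 16/4 = 4
  Sample standard deviations s_i = √(s[i,i]):
  s(X_1) = √(5.8) = 2.4083
  s(X_2) = √(4) = 2

Step 3 — r_{ij} = s_{ij} / (s_i · s_j):
  r[X_1,X_1] = 1 (diagonal).
  r[X_1,X_2] = 0.25 / (2.4083 · 2) = 0.25 / 4.8166 = 0.0519
  r[X_2,X_2] = 1 (diagonal).

R is symmetric with unit diagonal. Assembling:

R = [[1, 0.0519],
 [0.0519, 1]]


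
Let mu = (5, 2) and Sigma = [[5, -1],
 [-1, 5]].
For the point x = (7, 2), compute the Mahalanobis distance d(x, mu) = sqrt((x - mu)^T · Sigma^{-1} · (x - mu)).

Step 1 — centre the observation: (x - mu) = (2, 0).

Step 2 — invert Sigma. det(Sigma) = 5·5 - (-1)² = 24.
  Sigma^{-1} = (1/det) · [[d, -b], [-b, a]] = [[0.2083, 0.0417],
 [0.0417, 0.2083]].

Step 3 — form the quadratic (x - mu)^T · Sigma^{-1} · (x - mu):
  Sigma^{-1} · (x - mu) = (0.4167, 0.0833).
  (x - mu)^T · [Sigma^{-1} · (x - mu)] = (2)·(0.4167) + (0)·(0.0833) = 0.8333.

Step 4 — take square root: d = √(0.8333) ≈ 0.9129.

d(x, mu) = √(0.8333) ≈ 0.9129


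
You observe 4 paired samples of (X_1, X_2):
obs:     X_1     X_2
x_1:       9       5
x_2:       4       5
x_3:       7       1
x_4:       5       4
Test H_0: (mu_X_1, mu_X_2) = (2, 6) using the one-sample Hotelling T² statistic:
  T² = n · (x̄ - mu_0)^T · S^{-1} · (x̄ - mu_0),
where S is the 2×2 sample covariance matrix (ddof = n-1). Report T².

Step 1 — sample mean vector:
  mean(X_1) = (9 + 4 + 7 + 5) / 4 = 25/4 = 6.25
  mean(X_2) = (5 + 5 + 1 + 4) / 4 = 15/4 = 3.75
  x̄ = (6.25, 3.75),  deviation x̄ - mu_0 = (6.25, 3.75) - (2, 6) = (4.25, -2.25).

Step 2 — sample covariance matrix, S[i,j] = (1/(n-1)) · Σ_k (x_{k,i} - mean_i) · (x_{k,j} - mean_j), divisor n-1 = 3:
  S[X_1,X_1] = ((2.75)·(2.75) + (-2.25)·(-2.25) + (0.75)·(0.75) + (-1.25)·(-1.25)) / 3 = 14.75/3 = 4.9167
  S[X_1,X_2] = ((2.75)·(1.25) + (-2.25)·(1.25) + (0.75)·(-2.75) + (-1.25)·(0.25)) / 3 = -1.75/3 = -0.5833
  S[X_2,X_2] = ((1.25)·(1.25) + (1.25)·(1.25) + (-2.75)·(-2.75) + (0.25)·(0.25)) / 3 = 10.75/3 = 3.5833
  S = [[4.9167, -0.5833],
 [-0.5833, 3.5833]].

Step 3 — invert S. det(S) = 4.9167·3.5833 - (-0.5833)² = 17.2778.
  S^{-1} = (1/det) · [[d, -b], [-b, a]] = [[0.2074, 0.0338],
 [0.0338, 0.2846]].

Step 4 — quadratic form (x̄ - mu_0)^T · S^{-1} · (x̄ - mu_0):
  S^{-1} · (x̄ - mu_0) = (0.8055, -0.4968),
  (x̄ - mu_0)^T · [...] = (4.25)·(0.8055) + (-2.25)·(-0.4968) = 4.541.

Step 5 — scale by n: T² = 4 · 4.541 = 18.164.

T² ≈ 18.164


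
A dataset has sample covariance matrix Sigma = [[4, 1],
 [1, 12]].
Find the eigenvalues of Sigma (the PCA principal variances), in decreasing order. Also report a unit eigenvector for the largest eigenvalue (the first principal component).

Step 1 — characteristic polynomial of 2×2 Sigma:
  det(Sigma - λI) = λ² - trace · λ + det = 0.
  trace = 4 + 12 = 16, det = 4·12 - (1)² = 47.
Step 2 — discriminant:
  Δ = trace² - 4·det = 256 - 188 = 68.
Step 3 — eigenvalues:
  λ = (trace ± √Δ)/2 = (16 ± 8.2462)/2,
  λ_1 = 12.1231,  λ_2 = 3.8769.

Step 4 — unit eigenvector for λ_1: solve (Sigma - λ_1 I)v = 0. First row:
  (4 - 12.1231)·v_x + (1)·v_y = 0, i.e. (-8.1231)·v_x + (1)·v_y = 0,
  so v ∝ (b, λ_1 - a) = (1, 8.1231) = u.
  ||u|| = √((1)² + (8.1231)²) = √(66.9848) ≈ 8.1844,
  v_1 = u/||u|| ≈ (0.1222, 0.9925) (||v_1|| = 1).

λ_1 = 12.1231,  λ_2 = 3.8769;  v_1 ≈ (0.1222, 0.9925)


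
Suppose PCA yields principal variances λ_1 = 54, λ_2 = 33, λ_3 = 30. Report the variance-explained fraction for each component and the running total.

Step 1 — total variance = trace(Sigma) = Σ λ_i = 54 + 33 + 30 = 117.

Step 2 — fraction explained by component i = λ_i / Σ λ:
  PC1: 54/117 = 0.4615
  PC2: 33/117 = 0.2821
  PC3: 30/117 = 0.2564

Step 3 — cumulative fraction after k components = (λ_1 + ... + λ_k) / Σ λ:
  k = 1: 54/117 = 0.4615
  k = 2: (54 + 33)/117 = 87/117 = 0.7436
  k = 3: (54 + 33 + 30)/117 = 117/117 = 1

Summary (fraction, with percent):

explained: PC1 0.4615 (46.15%), PC2 0.2821 (28.21%), PC3 0.2564 (25.64%);  cumulative: 0.4615, 0.7436, 1


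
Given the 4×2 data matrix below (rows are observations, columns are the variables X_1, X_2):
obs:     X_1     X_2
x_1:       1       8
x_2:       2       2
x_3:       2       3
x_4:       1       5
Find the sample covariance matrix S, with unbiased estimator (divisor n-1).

Step 1 — column means:
  mean(X_1) = (1 + 2 + 2 + 1) / 4 = 6/4 = 1.5
  mean(X_2) = (8 + 2 + 3 + 5) / 4 = 18/4 = 4.5

Step 2 — sample covariance S[i,j] = (1/(n-1)) · Σ_k (x_{k,i} - mean_i) · (x_{k,j} - mean_j), with n-1 = 3.
  S[X_1,X_1] = ((-0.5)·(-0.5) + (0.5)·(0.5) + (0.5)·(0.5) + (-0.5)·(-0.5)) / 3 = 1/3 = 0.3333
  S[X_1,X_2] = ((-0.5)·(3.5) + (0.5)·(-2.5) + (0.5)·(-1.5) + (-0.5)·(0.5)) / 3 = -4/3 = -1.3333
  S[X_2,X_2] = ((3.5)·(3.5) + (-2.5)·(-2.5) + (-1.5)·(-1.5) + (0.5)·(0.5)) / 3 = 21/3 = 7

S is symmetric (S[j,i] = S[i,j]). Assembling:

S = [[0.3333, -1.3333],
 [-1.3333, 7]]


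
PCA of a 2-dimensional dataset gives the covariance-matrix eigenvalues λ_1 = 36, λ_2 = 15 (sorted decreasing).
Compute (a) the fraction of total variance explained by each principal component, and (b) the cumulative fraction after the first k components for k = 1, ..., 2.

Step 1 — total variance = trace(Sigma) = Σ λ_i = 36 + 15 = 51.

Step 2 — fraction explained by component i = λ_i / Σ λ:
  PC1: 36/51 = 0.7059
  PC2: 15/51 = 0.2941

Step 3 — cumulative fraction after k components = (λ_1 + ... + λ_k) / Σ λ:
  k = 1: 36/51 = 0.7059
  k = 2: (36 + 15)/51 = 51/51 = 1

Summary (fraction, with percent):

explained: PC1 0.7059 (70.59%), PC2 0.2941 (29.41%);  cumulative: 0.7059, 1


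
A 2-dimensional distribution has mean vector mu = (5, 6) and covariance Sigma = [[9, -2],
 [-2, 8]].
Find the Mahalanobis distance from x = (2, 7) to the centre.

Step 1 — centre the observation: (x - mu) = (-3, 1).

Step 2 — invert Sigma. det(Sigma) = 9·8 - (-2)² = 68.
  Sigma^{-1} = (1/det) · [[d, -b], [-b, a]] = [[0.1176, 0.0294],
 [0.0294, 0.1324]].

Step 3 — form the quadratic (x - mu)^T · Sigma^{-1} · (x - mu):
  Sigma^{-1} · (x - mu) = (-0.3235, 0.0441).
  (x - mu)^T · [Sigma^{-1} · (x - mu)] = (-3)·(-0.3235) + (1)·(0.0441) = 1.0147.

Step 4 — take square root: d = √(1.0147) ≈ 1.0073.

d(x, mu) = √(1.0147) ≈ 1.0073


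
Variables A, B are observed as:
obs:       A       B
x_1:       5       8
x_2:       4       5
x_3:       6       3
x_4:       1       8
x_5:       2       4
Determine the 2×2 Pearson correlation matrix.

Step 1 — column means:
  mean(A) = (5 + 4 + 6 + 1 + 2) / 5 = 18/5 = 3.6
  mean(B) = (8 + 5 + 3 + 8 + 4) / 5 = 28/5 = 5.6

Step 2 — sample variances and covariances s[i,j] = (1/(n-1)) · Σ_k (x_{k,i} - mean_i) · (x_{k,j} - mean_j), with n-1 = 4:
  s[A,A] = ((1.4)·(1.4) + (0.4)·(0.4) + (2.4)·(2.4) + (-2.6)·(-2.6) + (-1.6)·(-1.6)) / 4 = 17.2/4 = 4.3
  s[A,B] = ((1.4)·(2.4) + (0.4)·(-0.6) + (2.4)·(-2.6) + (-2.6)·(2.4) + (-1.6)·(-1.6)) / 4 = -6.8/4 = -1.7
  s[B,B] = ((2.4)·(2.4) + (-0.6)·(-0.6) + (-2.6)·(-2.6) + (2.4)·(2.4) + (-1.6)·(-1.6)) / 4 = 21.2/4 = 5.3
  Sample standard deviations s_i = √(s[i,i]):
  s(A) = √(4.3) = 2.0736
  s(B) = √(5.3) = 2.3022

Step 3 — r_{ij} = s_{ij} / (s_i · s_j):
  r[A,A] = 1 (diagonal).
  r[A,B] = -1.7 / (2.0736 · 2.3022) = -1.7 / 4.7739 = -0.3561
  r[B,B] = 1 (diagonal).

R is symmetric with unit diagonal. Assembling:

R = [[1, -0.3561],
 [-0.3561, 1]]


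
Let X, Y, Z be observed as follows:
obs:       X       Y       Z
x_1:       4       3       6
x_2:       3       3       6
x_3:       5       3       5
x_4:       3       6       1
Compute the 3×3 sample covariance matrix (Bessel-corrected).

Step 1 — column means:
  mean(X) = (4 + 3 + 5 + 3) / 4 = 15/4 = 3.75
  mean(Y) = (3 + 3 + 3 + 6) / 4 = 15/4 = 3.75
  mean(Z) = (6 + 6 + 5 + 1) / 4 = 18/4 = 4.5

Step 2 — sample covariance S[i,j] = (1/(n-1)) · Σ_k (x_{k,i} - mean_i) · (x_{k,j} - mean_j), with n-1 = 3.
  S[X,X] = ((0.25)·(0.25) + (-0.75)·(-0.75) + (1.25)·(1.25) + (-0.75)·(-0.75)) / 3 = 2.75/3 = 0.9167
  S[X,Y] = ((0.25)·(-0.75) + (-0.75)·(-0.75) + (1.25)·(-0.75) + (-0.75)·(2.25)) / 3 = -2.25/3 = -0.75
  S[X,Z] = ((0.25)·(1.5) + (-0.75)·(1.5) + (1.25)·(0.5) + (-0.75)·(-3.5)) / 3 = 2.5/3 = 0.8333
  S[Y,Y] = ((-0.75)·(-0.75) + (-0.75)·(-0.75) + (-0.75)·(-0.75) + (2.25)·(2.25)) / 3 = 6.75/3 = 2.25
  S[Y,Z] = ((-0.75)·(1.5) + (-0.75)·(1.5) + (-0.75)·(0.5) + (2.25)·(-3.5)) / 3 = -10.5/3 = -3.5
  S[Z,Z] = ((1.5)·(1.5) + (1.5)·(1.5) + (0.5)·(0.5) + (-3.5)·(-3.5)) / 3 = 17/3 = 5.6667

S is symmetric (S[j,i] = S[i,j]). Assembling:

S = [[0.9167, -0.75, 0.8333],
 [-0.75, 2.25, -3.5],
 [0.8333, -3.5, 5.6667]]


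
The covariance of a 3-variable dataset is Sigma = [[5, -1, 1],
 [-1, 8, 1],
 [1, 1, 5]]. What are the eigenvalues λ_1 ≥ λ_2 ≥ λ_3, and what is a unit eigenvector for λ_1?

Step 1 — characteristic polynomial p(λ) = det(λI - Sigma) = λ³ - tr·λ² + c_1·λ - det, where tr = trace, c_1 = sum of the principal 2×2 minors, det = det(Sigma):
  tr = 5 + 8 + 5 = 18,
  c_1 = (5·8 - (-1)²) + (5·5 - (1)²) + (8·5 - (1)²) = 39 + 24 + 39 = 102,
  det = 5·(8·5 - (1)²) - (-1)·((-1)·5 - (1)·(1)) + (1)·((-1)·(1) - 8·(1)) = 5·(39) - (-1)·(-6) + (1)·(-9) = 180.
  So p(λ) = λ³ - 18λ² + 102λ - 180.
Step 2 — look for an integer root (rational root theorem: any rational root is an integer divisor of 180). Testing λ = 6:
  p(6) = 216 - 648 + 612 - 180 = 0  ✓
  Dividing out (λ - 6): p(λ) = (λ - 6)(λ² - 12λ + 30).
Step 3 — remaining eigenvalues from the quadratic λ² - 12λ + 30 = 0:
  Δ = 12² - 4·30 = 144 - 120 = 24,  λ = (12 ± √24)/2 = (12 ± 4.899)/2 ≈ 8.4495 or 3.5505.
  Sorted: λ_1 = 8.4495,  λ_2 = 6,  λ_3 = 3.5505  (check: sum = 18 = tr ✓).

Step 4 — unit eigenvector for λ_1 ≈ 8.4495: v spans the null space of (Sigma - λ_1 I), whose rows are
  r_1 = (-3.4495, -1, 1),  r_2 = (-1, -0.4495, 1),  r_3 = (1, 1, -3.4495).
  v is orthogonal to every row, so take v ∝ r_1 × r_2 = ((-1)·(1) - (1)·(-0.4495), (1)·(-1) - (-3.4495)·(1), (-3.4495)·(-0.4495) - (-1)·(-1)) ≈ (-0.5505, 2.4495, 0.5505).
  Rescale (multiply by -1 so the first nonzero entry is positive): u = (0.5505, -2.4495, -0.5505).
  ||u|| = √((0.5505)² + (-2.4495)² + (-0.5505)²) = √(6.6061) ≈ 2.5702,  v_1 = u/||u|| ≈ (0.2142, -0.953, -0.2142) (||v_1|| = 1).

λ_1 = 8.4495,  λ_2 = 6,  λ_3 = 3.5505;  v_1 ≈ (0.2142, -0.953, -0.2142)


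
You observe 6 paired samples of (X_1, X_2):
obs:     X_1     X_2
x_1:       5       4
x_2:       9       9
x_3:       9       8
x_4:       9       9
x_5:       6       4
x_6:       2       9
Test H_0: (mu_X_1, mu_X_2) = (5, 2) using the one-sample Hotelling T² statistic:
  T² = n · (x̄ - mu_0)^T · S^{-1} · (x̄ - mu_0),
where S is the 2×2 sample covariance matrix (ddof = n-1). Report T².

Step 1 — sample mean vector:
  mean(X_1) = (5 + 9 + 9 + 9 + 6 + 2) / 6 = 40/6 = 6.6667
  mean(X_2) = (4 + 9 + 8 + 9 + 4 + 9) / 6 = 43/6 = 7.1667
  x̄ = (6.6667, 7.1667),  deviation x̄ - mu_0 = (6.6667, 7.1667) - (5, 2) = (1.6667, 5.1667).

Step 2 — sample covariance matrix, S[i,j] = (1/(n-1)) · Σ_k (x_{k,i} - mean_i) · (x_{k,j} - mean_j), divisor n-1 = 5:
  S[X_1,X_1] = ((-1.6667)·(-1.6667) + (2.3333)·(2.3333) + (2.3333)·(2.3333) + (2.3333)·(2.3333) + (-0.6667)·(-0.6667) + (-4.6667)·(-4.6667)) / 5 = 41.3333/5 = 8.2667
  S[X_1,X_2] = ((-1.6667)·(-3.1667) + (2.3333)·(1.8333) + (2.3333)·(0.8333) + (2.3333)·(1.8333) + (-0.6667)·(-3.1667) + (-4.6667)·(1.8333)) / 5 = 9.3333/5 = 1.8667
  S[X_2,X_2] = ((-3.1667)·(-3.1667) + (1.8333)·(1.8333) + (0.8333)·(0.8333) + (1.8333)·(1.8333) + (-3.1667)·(-3.1667) + (1.8333)·(1.8333)) / 5 = 30.8333/5 = 6.1667
  S = [[8.2667, 1.8667],
 [1.8667, 6.1667]].

Step 3 — invert S. det(S) = 8.2667·6.1667 - (1.8667)² = 47.4933.
  S^{-1} = (1/det) · [[d, -b], [-b, a]] = [[0.1298, -0.0393],
 [-0.0393, 0.1741]].

Step 4 — quadratic form (x̄ - mu_0)^T · S^{-1} · (x̄ - mu_0):
  S^{-1} · (x̄ - mu_0) = (0.0133, 0.8338),
  (x̄ - mu_0)^T · [...] = (1.6667)·(0.0133) + (5.1667)·(0.8338) = 4.3302.

Step 5 — scale by n: T² = 6 · 4.3302 = 25.9812.

T² ≈ 25.9812


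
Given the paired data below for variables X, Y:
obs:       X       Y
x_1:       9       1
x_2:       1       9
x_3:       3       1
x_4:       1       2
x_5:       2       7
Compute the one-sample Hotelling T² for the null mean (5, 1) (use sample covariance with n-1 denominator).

Step 1 — sample mean vector:
  mean(X) = (9 + 1 + 3 + 1 + 2) / 5 = 16/5 = 3.2
  mean(Y) = (1 + 9 + 1 + 2 + 7) / 5 = 20/5 = 4
  x̄ = (3.2, 4),  deviation x̄ - mu_0 = (3.2, 4) - (5, 1) = (-1.8, 3).

Step 2 — sample covariance matrix, S[i,j] = (1/(n-1)) · Σ_k (x_{k,i} - mean_i) · (x_{k,j} - mean_j), divisor n-1 = 4:
  S[X,X] = ((5.8)·(5.8) + (-2.2)·(-2.2) + (-0.2)·(-0.2) + (-2.2)·(-2.2) + (-1.2)·(-1.2)) / 4 = 44.8/4 = 11.2
  S[X,Y] = ((5.8)·(-3) + (-2.2)·(5) + (-0.2)·(-3) + (-2.2)·(-2) + (-1.2)·(3)) / 4 = -27/4 = -6.75
  S[Y,Y] = ((-3)·(-3) + (5)·(5) + (-3)·(-3) + (-2)·(-2) + (3)·(3)) / 4 = 56/4 = 14
  S = [[11.2, -6.75],
 [-6.75, 14]].

Step 3 — invert S. det(S) = 11.2·14 - (-6.75)² = 111.2375.
  S^{-1} = (1/det) · [[d, -b], [-b, a]] = [[0.1259, 0.0607],
 [0.0607, 0.1007]].

Step 4 — quadratic form (x̄ - mu_0)^T · S^{-1} · (x̄ - mu_0):
  S^{-1} · (x̄ - mu_0) = (-0.0445, 0.1928),
  (x̄ - mu_0)^T · [...] = (-1.8)·(-0.0445) + (3)·(0.1928) = 0.6586.

Step 5 — scale by n: T² = 5 · 0.6586 = 3.293.

T² ≈ 3.293


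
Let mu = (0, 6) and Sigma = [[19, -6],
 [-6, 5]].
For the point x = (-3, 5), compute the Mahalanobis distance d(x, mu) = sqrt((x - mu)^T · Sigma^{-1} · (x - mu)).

Step 1 — centre the observation: (x - mu) = (-3, -1).

Step 2 — invert Sigma. det(Sigma) = 19·5 - (-6)² = 59.
  Sigma^{-1} = (1/det) · [[d, -b], [-b, a]] = [[0.0847, 0.1017],
 [0.1017, 0.322]].

Step 3 — form the quadratic (x - mu)^T · Sigma^{-1} · (x - mu):
  Sigma^{-1} · (x - mu) = (-0.3559, -0.6271).
  (x - mu)^T · [Sigma^{-1} · (x - mu)] = (-3)·(-0.3559) + (-1)·(-0.6271) = 1.6949.

Step 4 — take square root: d = √(1.6949) ≈ 1.3019.

d(x, mu) = √(1.6949) ≈ 1.3019


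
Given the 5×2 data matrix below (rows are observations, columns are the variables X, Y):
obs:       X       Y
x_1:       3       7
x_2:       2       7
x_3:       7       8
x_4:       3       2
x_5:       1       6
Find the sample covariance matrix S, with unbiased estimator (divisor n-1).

Step 1 — column means:
  mean(X) = (3 + 2 + 7 + 3 + 1) / 5 = 16/5 = 3.2
  mean(Y) = (7 + 7 + 8 + 2 + 6) / 5 = 30/5 = 6

Step 2 — sample covariance S[i,j] = (1/(n-1)) · Σ_k (x_{k,i} - mean_i) · (x_{k,j} - mean_j), with n-1 = 4.
  S[X,X] = ((-0.2)·(-0.2) + (-1.2)·(-1.2) + (3.8)·(3.8) + (-0.2)·(-0.2) + (-2.2)·(-2.2)) / 4 = 20.8/4 = 5.2
  S[X,Y] = ((-0.2)·(1) + (-1.2)·(1) + (3.8)·(2) + (-0.2)·(-4) + (-2.2)·(0)) / 4 = 7/4 = 1.75
  S[Y,Y] = ((1)·(1) + (1)·(1) + (2)·(2) + (-4)·(-4) + (0)·(0)) / 4 = 22/4 = 5.5

S is symmetric (S[j,i] = S[i,j]). Assembling:

S = [[5.2, 1.75],
 [1.75, 5.5]]
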